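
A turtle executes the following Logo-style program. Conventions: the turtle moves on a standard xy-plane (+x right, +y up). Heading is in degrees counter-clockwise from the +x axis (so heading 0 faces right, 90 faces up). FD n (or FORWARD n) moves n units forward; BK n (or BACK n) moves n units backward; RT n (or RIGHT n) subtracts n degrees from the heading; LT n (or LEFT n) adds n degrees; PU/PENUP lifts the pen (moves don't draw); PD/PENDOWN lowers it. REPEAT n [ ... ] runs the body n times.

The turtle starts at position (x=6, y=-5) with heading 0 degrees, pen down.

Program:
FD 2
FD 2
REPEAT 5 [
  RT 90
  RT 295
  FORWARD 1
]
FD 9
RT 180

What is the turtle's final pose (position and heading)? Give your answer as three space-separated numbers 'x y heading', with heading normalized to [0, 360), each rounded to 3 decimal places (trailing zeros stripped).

Answer: 5.899 -16.331 55

Derivation:
Executing turtle program step by step:
Start: pos=(6,-5), heading=0, pen down
FD 2: (6,-5) -> (8,-5) [heading=0, draw]
FD 2: (8,-5) -> (10,-5) [heading=0, draw]
REPEAT 5 [
  -- iteration 1/5 --
  RT 90: heading 0 -> 270
  RT 295: heading 270 -> 335
  FD 1: (10,-5) -> (10.906,-5.423) [heading=335, draw]
  -- iteration 2/5 --
  RT 90: heading 335 -> 245
  RT 295: heading 245 -> 310
  FD 1: (10.906,-5.423) -> (11.549,-6.189) [heading=310, draw]
  -- iteration 3/5 --
  RT 90: heading 310 -> 220
  RT 295: heading 220 -> 285
  FD 1: (11.549,-6.189) -> (11.808,-7.155) [heading=285, draw]
  -- iteration 4/5 --
  RT 90: heading 285 -> 195
  RT 295: heading 195 -> 260
  FD 1: (11.808,-7.155) -> (11.634,-8.139) [heading=260, draw]
  -- iteration 5/5 --
  RT 90: heading 260 -> 170
  RT 295: heading 170 -> 235
  FD 1: (11.634,-8.139) -> (11.061,-8.959) [heading=235, draw]
]
FD 9: (11.061,-8.959) -> (5.899,-16.331) [heading=235, draw]
RT 180: heading 235 -> 55
Final: pos=(5.899,-16.331), heading=55, 8 segment(s) drawn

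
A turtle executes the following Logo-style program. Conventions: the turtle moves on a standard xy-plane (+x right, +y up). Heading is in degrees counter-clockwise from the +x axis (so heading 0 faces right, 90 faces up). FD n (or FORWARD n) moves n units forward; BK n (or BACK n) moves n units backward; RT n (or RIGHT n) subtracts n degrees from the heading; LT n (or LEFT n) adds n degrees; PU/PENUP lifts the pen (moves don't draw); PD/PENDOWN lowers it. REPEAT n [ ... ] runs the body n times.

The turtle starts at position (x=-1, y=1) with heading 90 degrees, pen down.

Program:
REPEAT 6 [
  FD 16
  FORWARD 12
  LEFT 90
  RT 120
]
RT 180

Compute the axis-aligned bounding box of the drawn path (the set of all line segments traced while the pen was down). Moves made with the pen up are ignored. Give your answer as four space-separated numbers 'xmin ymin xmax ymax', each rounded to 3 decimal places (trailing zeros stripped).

Executing turtle program step by step:
Start: pos=(-1,1), heading=90, pen down
REPEAT 6 [
  -- iteration 1/6 --
  FD 16: (-1,1) -> (-1,17) [heading=90, draw]
  FD 12: (-1,17) -> (-1,29) [heading=90, draw]
  LT 90: heading 90 -> 180
  RT 120: heading 180 -> 60
  -- iteration 2/6 --
  FD 16: (-1,29) -> (7,42.856) [heading=60, draw]
  FD 12: (7,42.856) -> (13,53.249) [heading=60, draw]
  LT 90: heading 60 -> 150
  RT 120: heading 150 -> 30
  -- iteration 3/6 --
  FD 16: (13,53.249) -> (26.856,61.249) [heading=30, draw]
  FD 12: (26.856,61.249) -> (37.249,67.249) [heading=30, draw]
  LT 90: heading 30 -> 120
  RT 120: heading 120 -> 0
  -- iteration 4/6 --
  FD 16: (37.249,67.249) -> (53.249,67.249) [heading=0, draw]
  FD 12: (53.249,67.249) -> (65.249,67.249) [heading=0, draw]
  LT 90: heading 0 -> 90
  RT 120: heading 90 -> 330
  -- iteration 5/6 --
  FD 16: (65.249,67.249) -> (79.105,59.249) [heading=330, draw]
  FD 12: (79.105,59.249) -> (89.497,53.249) [heading=330, draw]
  LT 90: heading 330 -> 60
  RT 120: heading 60 -> 300
  -- iteration 6/6 --
  FD 16: (89.497,53.249) -> (97.497,39.392) [heading=300, draw]
  FD 12: (97.497,39.392) -> (103.497,29) [heading=300, draw]
  LT 90: heading 300 -> 30
  RT 120: heading 30 -> 270
]
RT 180: heading 270 -> 90
Final: pos=(103.497,29), heading=90, 12 segment(s) drawn

Segment endpoints: x in {-1, -1, -1, 7, 13, 26.856, 37.249, 53.249, 65.249, 79.105, 89.497, 97.497, 103.497}, y in {1, 17, 29, 39.392, 42.856, 53.249, 59.249, 61.249, 67.249}
xmin=-1, ymin=1, xmax=103.497, ymax=67.249

Answer: -1 1 103.497 67.249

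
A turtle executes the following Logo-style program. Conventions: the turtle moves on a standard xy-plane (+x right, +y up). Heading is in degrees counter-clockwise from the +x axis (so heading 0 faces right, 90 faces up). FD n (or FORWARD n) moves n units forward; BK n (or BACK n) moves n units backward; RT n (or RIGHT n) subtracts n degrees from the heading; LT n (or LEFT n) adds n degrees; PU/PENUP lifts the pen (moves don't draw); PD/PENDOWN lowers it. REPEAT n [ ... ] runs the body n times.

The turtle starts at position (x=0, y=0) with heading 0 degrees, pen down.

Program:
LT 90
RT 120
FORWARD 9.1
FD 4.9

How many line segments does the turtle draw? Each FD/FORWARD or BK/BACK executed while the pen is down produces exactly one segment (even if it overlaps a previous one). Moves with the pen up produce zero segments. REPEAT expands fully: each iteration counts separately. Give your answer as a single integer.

Executing turtle program step by step:
Start: pos=(0,0), heading=0, pen down
LT 90: heading 0 -> 90
RT 120: heading 90 -> 330
FD 9.1: (0,0) -> (7.881,-4.55) [heading=330, draw]
FD 4.9: (7.881,-4.55) -> (12.124,-7) [heading=330, draw]
Final: pos=(12.124,-7), heading=330, 2 segment(s) drawn
Segments drawn: 2

Answer: 2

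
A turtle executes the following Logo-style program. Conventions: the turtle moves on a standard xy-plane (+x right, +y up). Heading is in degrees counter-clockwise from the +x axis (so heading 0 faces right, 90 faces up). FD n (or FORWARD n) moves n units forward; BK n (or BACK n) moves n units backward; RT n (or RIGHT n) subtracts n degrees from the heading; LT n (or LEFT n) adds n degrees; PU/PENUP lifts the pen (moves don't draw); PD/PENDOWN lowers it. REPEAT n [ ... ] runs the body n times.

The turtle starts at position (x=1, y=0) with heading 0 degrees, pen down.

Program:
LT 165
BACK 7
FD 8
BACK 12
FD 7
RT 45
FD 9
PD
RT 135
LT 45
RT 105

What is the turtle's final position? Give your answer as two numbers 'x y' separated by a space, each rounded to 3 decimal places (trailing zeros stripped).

Executing turtle program step by step:
Start: pos=(1,0), heading=0, pen down
LT 165: heading 0 -> 165
BK 7: (1,0) -> (7.761,-1.812) [heading=165, draw]
FD 8: (7.761,-1.812) -> (0.034,0.259) [heading=165, draw]
BK 12: (0.034,0.259) -> (11.625,-2.847) [heading=165, draw]
FD 7: (11.625,-2.847) -> (4.864,-1.035) [heading=165, draw]
RT 45: heading 165 -> 120
FD 9: (4.864,-1.035) -> (0.364,6.759) [heading=120, draw]
PD: pen down
RT 135: heading 120 -> 345
LT 45: heading 345 -> 30
RT 105: heading 30 -> 285
Final: pos=(0.364,6.759), heading=285, 5 segment(s) drawn

Answer: 0.364 6.759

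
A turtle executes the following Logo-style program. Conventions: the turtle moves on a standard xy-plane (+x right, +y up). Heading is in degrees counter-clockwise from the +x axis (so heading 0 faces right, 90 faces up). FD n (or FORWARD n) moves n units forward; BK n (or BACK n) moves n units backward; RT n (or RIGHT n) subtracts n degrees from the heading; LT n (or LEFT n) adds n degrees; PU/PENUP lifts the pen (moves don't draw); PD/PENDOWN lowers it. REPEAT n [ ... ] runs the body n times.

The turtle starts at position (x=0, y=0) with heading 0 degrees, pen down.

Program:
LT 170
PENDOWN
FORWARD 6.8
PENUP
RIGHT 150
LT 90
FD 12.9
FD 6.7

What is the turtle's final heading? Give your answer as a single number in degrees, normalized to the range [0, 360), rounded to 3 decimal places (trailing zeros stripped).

Executing turtle program step by step:
Start: pos=(0,0), heading=0, pen down
LT 170: heading 0 -> 170
PD: pen down
FD 6.8: (0,0) -> (-6.697,1.181) [heading=170, draw]
PU: pen up
RT 150: heading 170 -> 20
LT 90: heading 20 -> 110
FD 12.9: (-6.697,1.181) -> (-11.109,13.303) [heading=110, move]
FD 6.7: (-11.109,13.303) -> (-13.4,19.599) [heading=110, move]
Final: pos=(-13.4,19.599), heading=110, 1 segment(s) drawn

Answer: 110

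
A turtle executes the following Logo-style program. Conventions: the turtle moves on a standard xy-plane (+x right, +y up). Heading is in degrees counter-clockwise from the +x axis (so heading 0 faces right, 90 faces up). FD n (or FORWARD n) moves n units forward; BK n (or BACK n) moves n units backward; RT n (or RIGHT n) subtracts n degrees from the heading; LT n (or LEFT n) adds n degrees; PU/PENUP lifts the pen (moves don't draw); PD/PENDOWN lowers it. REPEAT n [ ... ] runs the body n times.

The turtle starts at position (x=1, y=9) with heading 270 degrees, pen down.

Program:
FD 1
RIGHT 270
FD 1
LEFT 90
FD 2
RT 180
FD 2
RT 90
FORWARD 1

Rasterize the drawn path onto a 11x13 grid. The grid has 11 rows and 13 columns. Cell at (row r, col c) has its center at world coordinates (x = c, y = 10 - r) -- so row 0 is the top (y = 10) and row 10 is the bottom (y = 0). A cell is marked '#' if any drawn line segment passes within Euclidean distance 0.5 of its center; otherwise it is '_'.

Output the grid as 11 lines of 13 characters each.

Segment 0: (1,9) -> (1,8)
Segment 1: (1,8) -> (2,8)
Segment 2: (2,8) -> (2,10)
Segment 3: (2,10) -> (2,8)
Segment 4: (2,8) -> (1,8)

Answer: __#__________
_##__________
_##__________
_____________
_____________
_____________
_____________
_____________
_____________
_____________
_____________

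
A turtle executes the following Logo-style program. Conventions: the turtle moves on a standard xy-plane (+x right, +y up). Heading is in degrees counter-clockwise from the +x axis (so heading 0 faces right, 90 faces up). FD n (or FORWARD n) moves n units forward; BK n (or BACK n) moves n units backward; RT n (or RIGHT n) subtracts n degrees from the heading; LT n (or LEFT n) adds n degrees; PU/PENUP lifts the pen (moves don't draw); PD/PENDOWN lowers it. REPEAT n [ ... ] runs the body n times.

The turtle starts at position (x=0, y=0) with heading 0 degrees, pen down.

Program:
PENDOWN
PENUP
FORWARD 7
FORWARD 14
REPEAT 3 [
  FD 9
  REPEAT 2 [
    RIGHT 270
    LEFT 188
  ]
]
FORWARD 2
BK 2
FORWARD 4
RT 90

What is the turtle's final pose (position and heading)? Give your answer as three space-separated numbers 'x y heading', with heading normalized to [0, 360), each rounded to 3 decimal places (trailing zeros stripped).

Answer: 26.305 -0.684 138

Derivation:
Executing turtle program step by step:
Start: pos=(0,0), heading=0, pen down
PD: pen down
PU: pen up
FD 7: (0,0) -> (7,0) [heading=0, move]
FD 14: (7,0) -> (21,0) [heading=0, move]
REPEAT 3 [
  -- iteration 1/3 --
  FD 9: (21,0) -> (30,0) [heading=0, move]
  REPEAT 2 [
    -- iteration 1/2 --
    RT 270: heading 0 -> 90
    LT 188: heading 90 -> 278
    -- iteration 2/2 --
    RT 270: heading 278 -> 8
    LT 188: heading 8 -> 196
  ]
  -- iteration 2/3 --
  FD 9: (30,0) -> (21.349,-2.481) [heading=196, move]
  REPEAT 2 [
    -- iteration 1/2 --
    RT 270: heading 196 -> 286
    LT 188: heading 286 -> 114
    -- iteration 2/2 --
    RT 270: heading 114 -> 204
    LT 188: heading 204 -> 32
  ]
  -- iteration 3/3 --
  FD 9: (21.349,-2.481) -> (28.981,2.289) [heading=32, move]
  REPEAT 2 [
    -- iteration 1/2 --
    RT 270: heading 32 -> 122
    LT 188: heading 122 -> 310
    -- iteration 2/2 --
    RT 270: heading 310 -> 40
    LT 188: heading 40 -> 228
  ]
]
FD 2: (28.981,2.289) -> (27.643,0.802) [heading=228, move]
BK 2: (27.643,0.802) -> (28.981,2.289) [heading=228, move]
FD 4: (28.981,2.289) -> (26.305,-0.684) [heading=228, move]
RT 90: heading 228 -> 138
Final: pos=(26.305,-0.684), heading=138, 0 segment(s) drawn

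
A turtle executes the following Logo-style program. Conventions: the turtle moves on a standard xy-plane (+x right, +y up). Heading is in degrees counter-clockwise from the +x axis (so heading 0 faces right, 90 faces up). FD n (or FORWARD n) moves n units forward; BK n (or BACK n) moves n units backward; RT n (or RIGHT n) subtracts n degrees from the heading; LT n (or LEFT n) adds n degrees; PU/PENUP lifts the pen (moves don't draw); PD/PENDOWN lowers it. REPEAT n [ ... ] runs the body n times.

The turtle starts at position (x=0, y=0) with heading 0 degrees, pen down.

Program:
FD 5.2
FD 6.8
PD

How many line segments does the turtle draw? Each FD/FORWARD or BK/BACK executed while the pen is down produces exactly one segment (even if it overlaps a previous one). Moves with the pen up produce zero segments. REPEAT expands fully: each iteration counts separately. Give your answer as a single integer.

Answer: 2

Derivation:
Executing turtle program step by step:
Start: pos=(0,0), heading=0, pen down
FD 5.2: (0,0) -> (5.2,0) [heading=0, draw]
FD 6.8: (5.2,0) -> (12,0) [heading=0, draw]
PD: pen down
Final: pos=(12,0), heading=0, 2 segment(s) drawn
Segments drawn: 2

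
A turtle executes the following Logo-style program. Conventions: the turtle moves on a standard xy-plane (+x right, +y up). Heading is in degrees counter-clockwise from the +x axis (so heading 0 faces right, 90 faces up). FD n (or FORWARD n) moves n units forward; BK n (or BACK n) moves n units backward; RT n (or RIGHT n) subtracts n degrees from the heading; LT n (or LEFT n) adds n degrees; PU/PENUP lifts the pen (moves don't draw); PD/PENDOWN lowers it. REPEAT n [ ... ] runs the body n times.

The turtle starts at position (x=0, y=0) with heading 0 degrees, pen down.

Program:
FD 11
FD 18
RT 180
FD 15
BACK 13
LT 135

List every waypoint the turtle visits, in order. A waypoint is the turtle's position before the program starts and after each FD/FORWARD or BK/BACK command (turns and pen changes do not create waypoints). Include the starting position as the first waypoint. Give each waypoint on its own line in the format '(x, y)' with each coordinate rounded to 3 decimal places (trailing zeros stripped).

Executing turtle program step by step:
Start: pos=(0,0), heading=0, pen down
FD 11: (0,0) -> (11,0) [heading=0, draw]
FD 18: (11,0) -> (29,0) [heading=0, draw]
RT 180: heading 0 -> 180
FD 15: (29,0) -> (14,0) [heading=180, draw]
BK 13: (14,0) -> (27,0) [heading=180, draw]
LT 135: heading 180 -> 315
Final: pos=(27,0), heading=315, 4 segment(s) drawn
Waypoints (5 total):
(0, 0)
(11, 0)
(29, 0)
(14, 0)
(27, 0)

Answer: (0, 0)
(11, 0)
(29, 0)
(14, 0)
(27, 0)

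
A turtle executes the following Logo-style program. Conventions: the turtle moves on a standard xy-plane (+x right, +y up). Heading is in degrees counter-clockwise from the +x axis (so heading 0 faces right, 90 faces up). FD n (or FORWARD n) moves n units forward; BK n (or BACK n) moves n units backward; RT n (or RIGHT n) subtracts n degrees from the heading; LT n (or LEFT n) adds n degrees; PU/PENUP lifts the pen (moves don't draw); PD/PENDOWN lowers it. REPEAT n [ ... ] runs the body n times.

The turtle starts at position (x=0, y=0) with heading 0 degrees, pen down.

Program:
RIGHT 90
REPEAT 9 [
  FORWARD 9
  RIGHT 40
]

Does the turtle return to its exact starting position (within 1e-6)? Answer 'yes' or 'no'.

Answer: yes

Derivation:
Executing turtle program step by step:
Start: pos=(0,0), heading=0, pen down
RT 90: heading 0 -> 270
REPEAT 9 [
  -- iteration 1/9 --
  FD 9: (0,0) -> (0,-9) [heading=270, draw]
  RT 40: heading 270 -> 230
  -- iteration 2/9 --
  FD 9: (0,-9) -> (-5.785,-15.894) [heading=230, draw]
  RT 40: heading 230 -> 190
  -- iteration 3/9 --
  FD 9: (-5.785,-15.894) -> (-14.648,-17.457) [heading=190, draw]
  RT 40: heading 190 -> 150
  -- iteration 4/9 --
  FD 9: (-14.648,-17.457) -> (-22.443,-12.957) [heading=150, draw]
  RT 40: heading 150 -> 110
  -- iteration 5/9 --
  FD 9: (-22.443,-12.957) -> (-25.521,-4.5) [heading=110, draw]
  RT 40: heading 110 -> 70
  -- iteration 6/9 --
  FD 9: (-25.521,-4.5) -> (-22.443,3.957) [heading=70, draw]
  RT 40: heading 70 -> 30
  -- iteration 7/9 --
  FD 9: (-22.443,3.957) -> (-14.648,8.457) [heading=30, draw]
  RT 40: heading 30 -> 350
  -- iteration 8/9 --
  FD 9: (-14.648,8.457) -> (-5.785,6.894) [heading=350, draw]
  RT 40: heading 350 -> 310
  -- iteration 9/9 --
  FD 9: (-5.785,6.894) -> (0,0) [heading=310, draw]
  RT 40: heading 310 -> 270
]
Final: pos=(0,0), heading=270, 9 segment(s) drawn

Start position: (0, 0)
Final position: (0, 0)
Distance = 0; < 1e-6 -> CLOSED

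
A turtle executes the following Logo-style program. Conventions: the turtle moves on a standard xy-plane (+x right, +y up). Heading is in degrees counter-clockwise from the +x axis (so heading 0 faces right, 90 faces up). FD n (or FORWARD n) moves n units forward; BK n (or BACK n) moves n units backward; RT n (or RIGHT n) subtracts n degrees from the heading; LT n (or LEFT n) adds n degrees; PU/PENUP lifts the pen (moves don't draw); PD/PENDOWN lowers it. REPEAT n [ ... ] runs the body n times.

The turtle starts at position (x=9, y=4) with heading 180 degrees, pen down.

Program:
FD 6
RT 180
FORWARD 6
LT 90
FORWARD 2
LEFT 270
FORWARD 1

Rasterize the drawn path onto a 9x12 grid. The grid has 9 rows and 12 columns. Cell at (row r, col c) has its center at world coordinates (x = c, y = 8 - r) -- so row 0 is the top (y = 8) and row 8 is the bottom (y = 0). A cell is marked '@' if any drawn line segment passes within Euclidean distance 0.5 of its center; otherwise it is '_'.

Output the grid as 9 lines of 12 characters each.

Answer: ____________
____________
_________@@_
_________@__
___@@@@@@@__
____________
____________
____________
____________

Derivation:
Segment 0: (9,4) -> (3,4)
Segment 1: (3,4) -> (9,4)
Segment 2: (9,4) -> (9,6)
Segment 3: (9,6) -> (10,6)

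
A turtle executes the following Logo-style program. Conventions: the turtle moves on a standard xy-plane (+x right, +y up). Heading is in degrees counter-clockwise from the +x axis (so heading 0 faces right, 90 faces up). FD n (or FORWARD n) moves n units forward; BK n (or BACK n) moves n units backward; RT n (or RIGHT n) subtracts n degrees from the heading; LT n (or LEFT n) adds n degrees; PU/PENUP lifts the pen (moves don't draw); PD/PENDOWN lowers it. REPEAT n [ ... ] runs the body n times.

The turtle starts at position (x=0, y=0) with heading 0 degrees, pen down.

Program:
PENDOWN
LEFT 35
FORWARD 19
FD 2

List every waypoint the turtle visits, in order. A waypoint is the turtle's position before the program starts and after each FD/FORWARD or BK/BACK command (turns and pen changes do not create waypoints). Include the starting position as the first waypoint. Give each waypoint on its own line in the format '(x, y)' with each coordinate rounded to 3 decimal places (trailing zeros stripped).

Executing turtle program step by step:
Start: pos=(0,0), heading=0, pen down
PD: pen down
LT 35: heading 0 -> 35
FD 19: (0,0) -> (15.564,10.898) [heading=35, draw]
FD 2: (15.564,10.898) -> (17.202,12.045) [heading=35, draw]
Final: pos=(17.202,12.045), heading=35, 2 segment(s) drawn
Waypoints (3 total):
(0, 0)
(15.564, 10.898)
(17.202, 12.045)

Answer: (0, 0)
(15.564, 10.898)
(17.202, 12.045)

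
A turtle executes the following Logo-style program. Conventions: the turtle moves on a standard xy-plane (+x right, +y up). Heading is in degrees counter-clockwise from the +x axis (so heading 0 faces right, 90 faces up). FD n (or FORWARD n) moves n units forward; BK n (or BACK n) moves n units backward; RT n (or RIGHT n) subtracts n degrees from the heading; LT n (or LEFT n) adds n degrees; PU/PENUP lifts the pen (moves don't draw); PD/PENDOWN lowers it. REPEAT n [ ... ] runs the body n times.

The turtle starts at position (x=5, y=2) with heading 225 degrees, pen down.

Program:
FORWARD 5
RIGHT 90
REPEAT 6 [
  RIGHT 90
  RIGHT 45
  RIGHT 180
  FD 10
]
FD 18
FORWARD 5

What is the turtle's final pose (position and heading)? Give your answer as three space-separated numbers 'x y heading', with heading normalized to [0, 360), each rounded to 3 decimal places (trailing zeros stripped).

Executing turtle program step by step:
Start: pos=(5,2), heading=225, pen down
FD 5: (5,2) -> (1.464,-1.536) [heading=225, draw]
RT 90: heading 225 -> 135
REPEAT 6 [
  -- iteration 1/6 --
  RT 90: heading 135 -> 45
  RT 45: heading 45 -> 0
  RT 180: heading 0 -> 180
  FD 10: (1.464,-1.536) -> (-8.536,-1.536) [heading=180, draw]
  -- iteration 2/6 --
  RT 90: heading 180 -> 90
  RT 45: heading 90 -> 45
  RT 180: heading 45 -> 225
  FD 10: (-8.536,-1.536) -> (-15.607,-8.607) [heading=225, draw]
  -- iteration 3/6 --
  RT 90: heading 225 -> 135
  RT 45: heading 135 -> 90
  RT 180: heading 90 -> 270
  FD 10: (-15.607,-8.607) -> (-15.607,-18.607) [heading=270, draw]
  -- iteration 4/6 --
  RT 90: heading 270 -> 180
  RT 45: heading 180 -> 135
  RT 180: heading 135 -> 315
  FD 10: (-15.607,-18.607) -> (-8.536,-25.678) [heading=315, draw]
  -- iteration 5/6 --
  RT 90: heading 315 -> 225
  RT 45: heading 225 -> 180
  RT 180: heading 180 -> 0
  FD 10: (-8.536,-25.678) -> (1.464,-25.678) [heading=0, draw]
  -- iteration 6/6 --
  RT 90: heading 0 -> 270
  RT 45: heading 270 -> 225
  RT 180: heading 225 -> 45
  FD 10: (1.464,-25.678) -> (8.536,-18.607) [heading=45, draw]
]
FD 18: (8.536,-18.607) -> (21.263,-5.879) [heading=45, draw]
FD 5: (21.263,-5.879) -> (24.799,-2.343) [heading=45, draw]
Final: pos=(24.799,-2.343), heading=45, 9 segment(s) drawn

Answer: 24.799 -2.343 45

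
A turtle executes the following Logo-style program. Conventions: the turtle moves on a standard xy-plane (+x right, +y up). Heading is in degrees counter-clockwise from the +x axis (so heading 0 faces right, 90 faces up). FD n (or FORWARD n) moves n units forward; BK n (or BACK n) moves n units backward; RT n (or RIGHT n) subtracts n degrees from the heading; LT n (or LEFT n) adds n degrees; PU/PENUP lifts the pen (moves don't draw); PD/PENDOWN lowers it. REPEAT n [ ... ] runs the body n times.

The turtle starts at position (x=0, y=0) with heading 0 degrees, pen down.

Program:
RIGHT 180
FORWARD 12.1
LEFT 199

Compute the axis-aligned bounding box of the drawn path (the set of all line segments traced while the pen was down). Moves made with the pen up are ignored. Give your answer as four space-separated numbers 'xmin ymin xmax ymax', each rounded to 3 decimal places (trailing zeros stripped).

Answer: -12.1 0 0 0

Derivation:
Executing turtle program step by step:
Start: pos=(0,0), heading=0, pen down
RT 180: heading 0 -> 180
FD 12.1: (0,0) -> (-12.1,0) [heading=180, draw]
LT 199: heading 180 -> 19
Final: pos=(-12.1,0), heading=19, 1 segment(s) drawn

Segment endpoints: x in {-12.1, 0}, y in {0, 0}
xmin=-12.1, ymin=0, xmax=0, ymax=0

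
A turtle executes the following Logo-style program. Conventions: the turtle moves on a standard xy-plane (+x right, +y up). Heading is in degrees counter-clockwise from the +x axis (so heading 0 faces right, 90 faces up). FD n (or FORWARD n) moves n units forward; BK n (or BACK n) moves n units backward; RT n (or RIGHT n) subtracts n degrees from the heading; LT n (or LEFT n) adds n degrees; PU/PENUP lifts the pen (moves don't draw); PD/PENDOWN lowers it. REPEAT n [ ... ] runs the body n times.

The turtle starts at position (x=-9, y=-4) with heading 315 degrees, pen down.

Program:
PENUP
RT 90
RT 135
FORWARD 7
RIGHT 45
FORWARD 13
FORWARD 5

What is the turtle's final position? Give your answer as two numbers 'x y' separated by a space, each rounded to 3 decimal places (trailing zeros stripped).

Executing turtle program step by step:
Start: pos=(-9,-4), heading=315, pen down
PU: pen up
RT 90: heading 315 -> 225
RT 135: heading 225 -> 90
FD 7: (-9,-4) -> (-9,3) [heading=90, move]
RT 45: heading 90 -> 45
FD 13: (-9,3) -> (0.192,12.192) [heading=45, move]
FD 5: (0.192,12.192) -> (3.728,15.728) [heading=45, move]
Final: pos=(3.728,15.728), heading=45, 0 segment(s) drawn

Answer: 3.728 15.728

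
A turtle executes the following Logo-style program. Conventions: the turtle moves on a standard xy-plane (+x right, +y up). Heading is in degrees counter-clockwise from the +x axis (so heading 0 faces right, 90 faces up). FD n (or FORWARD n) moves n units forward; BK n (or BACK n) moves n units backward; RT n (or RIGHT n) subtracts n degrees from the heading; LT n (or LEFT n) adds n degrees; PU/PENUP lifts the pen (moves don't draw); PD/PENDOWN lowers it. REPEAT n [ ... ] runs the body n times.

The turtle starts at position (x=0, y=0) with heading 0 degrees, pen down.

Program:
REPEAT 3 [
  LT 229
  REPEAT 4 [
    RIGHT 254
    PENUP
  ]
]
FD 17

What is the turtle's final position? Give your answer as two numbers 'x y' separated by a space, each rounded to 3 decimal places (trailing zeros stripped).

Answer: -15.871 6.092

Derivation:
Executing turtle program step by step:
Start: pos=(0,0), heading=0, pen down
REPEAT 3 [
  -- iteration 1/3 --
  LT 229: heading 0 -> 229
  REPEAT 4 [
    -- iteration 1/4 --
    RT 254: heading 229 -> 335
    PU: pen up
    -- iteration 2/4 --
    RT 254: heading 335 -> 81
    PU: pen up
    -- iteration 3/4 --
    RT 254: heading 81 -> 187
    PU: pen up
    -- iteration 4/4 --
    RT 254: heading 187 -> 293
    PU: pen up
  ]
  -- iteration 2/3 --
  LT 229: heading 293 -> 162
  REPEAT 4 [
    -- iteration 1/4 --
    RT 254: heading 162 -> 268
    PU: pen up
    -- iteration 2/4 --
    RT 254: heading 268 -> 14
    PU: pen up
    -- iteration 3/4 --
    RT 254: heading 14 -> 120
    PU: pen up
    -- iteration 4/4 --
    RT 254: heading 120 -> 226
    PU: pen up
  ]
  -- iteration 3/3 --
  LT 229: heading 226 -> 95
  REPEAT 4 [
    -- iteration 1/4 --
    RT 254: heading 95 -> 201
    PU: pen up
    -- iteration 2/4 --
    RT 254: heading 201 -> 307
    PU: pen up
    -- iteration 3/4 --
    RT 254: heading 307 -> 53
    PU: pen up
    -- iteration 4/4 --
    RT 254: heading 53 -> 159
    PU: pen up
  ]
]
FD 17: (0,0) -> (-15.871,6.092) [heading=159, move]
Final: pos=(-15.871,6.092), heading=159, 0 segment(s) drawn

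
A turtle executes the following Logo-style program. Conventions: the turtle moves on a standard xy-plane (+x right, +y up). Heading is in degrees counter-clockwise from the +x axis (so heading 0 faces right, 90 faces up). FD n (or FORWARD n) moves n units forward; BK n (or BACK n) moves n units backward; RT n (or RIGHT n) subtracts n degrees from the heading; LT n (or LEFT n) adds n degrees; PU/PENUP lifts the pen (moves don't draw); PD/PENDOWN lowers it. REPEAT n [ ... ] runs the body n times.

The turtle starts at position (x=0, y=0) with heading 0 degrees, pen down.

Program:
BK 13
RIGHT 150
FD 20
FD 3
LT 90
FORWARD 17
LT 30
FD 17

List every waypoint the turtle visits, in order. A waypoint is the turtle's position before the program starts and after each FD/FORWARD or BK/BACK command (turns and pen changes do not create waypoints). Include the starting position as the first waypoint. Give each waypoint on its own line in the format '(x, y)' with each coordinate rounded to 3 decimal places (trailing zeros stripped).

Answer: (0, 0)
(-13, 0)
(-30.321, -10)
(-32.919, -11.5)
(-24.419, -26.222)
(-9.696, -34.722)

Derivation:
Executing turtle program step by step:
Start: pos=(0,0), heading=0, pen down
BK 13: (0,0) -> (-13,0) [heading=0, draw]
RT 150: heading 0 -> 210
FD 20: (-13,0) -> (-30.321,-10) [heading=210, draw]
FD 3: (-30.321,-10) -> (-32.919,-11.5) [heading=210, draw]
LT 90: heading 210 -> 300
FD 17: (-32.919,-11.5) -> (-24.419,-26.222) [heading=300, draw]
LT 30: heading 300 -> 330
FD 17: (-24.419,-26.222) -> (-9.696,-34.722) [heading=330, draw]
Final: pos=(-9.696,-34.722), heading=330, 5 segment(s) drawn
Waypoints (6 total):
(0, 0)
(-13, 0)
(-30.321, -10)
(-32.919, -11.5)
(-24.419, -26.222)
(-9.696, -34.722)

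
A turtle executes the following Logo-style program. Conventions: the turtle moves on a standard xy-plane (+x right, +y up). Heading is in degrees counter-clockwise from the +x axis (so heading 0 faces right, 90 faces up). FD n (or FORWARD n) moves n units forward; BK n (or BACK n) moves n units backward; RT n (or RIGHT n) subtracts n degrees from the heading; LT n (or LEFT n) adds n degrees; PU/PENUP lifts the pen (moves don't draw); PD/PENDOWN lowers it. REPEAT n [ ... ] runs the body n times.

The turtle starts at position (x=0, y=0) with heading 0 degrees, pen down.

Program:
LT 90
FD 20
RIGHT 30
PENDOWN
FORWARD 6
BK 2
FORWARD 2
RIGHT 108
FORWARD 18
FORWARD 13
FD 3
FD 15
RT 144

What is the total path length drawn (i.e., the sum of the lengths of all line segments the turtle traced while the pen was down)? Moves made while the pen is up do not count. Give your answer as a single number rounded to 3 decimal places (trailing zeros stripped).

Answer: 79

Derivation:
Executing turtle program step by step:
Start: pos=(0,0), heading=0, pen down
LT 90: heading 0 -> 90
FD 20: (0,0) -> (0,20) [heading=90, draw]
RT 30: heading 90 -> 60
PD: pen down
FD 6: (0,20) -> (3,25.196) [heading=60, draw]
BK 2: (3,25.196) -> (2,23.464) [heading=60, draw]
FD 2: (2,23.464) -> (3,25.196) [heading=60, draw]
RT 108: heading 60 -> 312
FD 18: (3,25.196) -> (15.044,11.82) [heading=312, draw]
FD 13: (15.044,11.82) -> (23.743,2.159) [heading=312, draw]
FD 3: (23.743,2.159) -> (25.75,-0.071) [heading=312, draw]
FD 15: (25.75,-0.071) -> (35.787,-11.218) [heading=312, draw]
RT 144: heading 312 -> 168
Final: pos=(35.787,-11.218), heading=168, 8 segment(s) drawn

Segment lengths:
  seg 1: (0,0) -> (0,20), length = 20
  seg 2: (0,20) -> (3,25.196), length = 6
  seg 3: (3,25.196) -> (2,23.464), length = 2
  seg 4: (2,23.464) -> (3,25.196), length = 2
  seg 5: (3,25.196) -> (15.044,11.82), length = 18
  seg 6: (15.044,11.82) -> (23.743,2.159), length = 13
  seg 7: (23.743,2.159) -> (25.75,-0.071), length = 3
  seg 8: (25.75,-0.071) -> (35.787,-11.218), length = 15
Total = 79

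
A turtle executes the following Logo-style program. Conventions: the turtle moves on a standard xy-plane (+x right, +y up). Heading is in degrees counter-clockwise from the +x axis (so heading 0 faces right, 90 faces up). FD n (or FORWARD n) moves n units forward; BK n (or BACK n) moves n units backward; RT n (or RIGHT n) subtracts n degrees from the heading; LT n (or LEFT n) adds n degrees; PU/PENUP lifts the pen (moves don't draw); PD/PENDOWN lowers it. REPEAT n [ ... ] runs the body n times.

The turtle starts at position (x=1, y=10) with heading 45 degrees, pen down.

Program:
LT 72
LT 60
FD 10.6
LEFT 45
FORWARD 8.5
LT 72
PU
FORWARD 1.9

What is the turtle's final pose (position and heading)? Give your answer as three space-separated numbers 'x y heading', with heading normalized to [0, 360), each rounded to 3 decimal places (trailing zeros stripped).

Executing turtle program step by step:
Start: pos=(1,10), heading=45, pen down
LT 72: heading 45 -> 117
LT 60: heading 117 -> 177
FD 10.6: (1,10) -> (-9.585,10.555) [heading=177, draw]
LT 45: heading 177 -> 222
FD 8.5: (-9.585,10.555) -> (-15.902,4.867) [heading=222, draw]
LT 72: heading 222 -> 294
PU: pen up
FD 1.9: (-15.902,4.867) -> (-15.129,3.131) [heading=294, move]
Final: pos=(-15.129,3.131), heading=294, 2 segment(s) drawn

Answer: -15.129 3.131 294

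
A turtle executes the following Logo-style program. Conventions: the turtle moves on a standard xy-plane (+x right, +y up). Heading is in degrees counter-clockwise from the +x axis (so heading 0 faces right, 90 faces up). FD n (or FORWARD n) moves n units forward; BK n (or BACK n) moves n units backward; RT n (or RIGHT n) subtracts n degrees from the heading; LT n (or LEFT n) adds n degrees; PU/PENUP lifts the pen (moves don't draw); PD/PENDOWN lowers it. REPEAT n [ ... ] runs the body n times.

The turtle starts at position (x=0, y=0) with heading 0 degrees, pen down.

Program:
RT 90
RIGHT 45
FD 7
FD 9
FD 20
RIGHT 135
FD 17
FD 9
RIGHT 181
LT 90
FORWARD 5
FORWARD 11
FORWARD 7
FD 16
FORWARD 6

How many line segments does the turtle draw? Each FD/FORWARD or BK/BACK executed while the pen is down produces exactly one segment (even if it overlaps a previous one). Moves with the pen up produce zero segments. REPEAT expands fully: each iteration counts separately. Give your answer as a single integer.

Executing turtle program step by step:
Start: pos=(0,0), heading=0, pen down
RT 90: heading 0 -> 270
RT 45: heading 270 -> 225
FD 7: (0,0) -> (-4.95,-4.95) [heading=225, draw]
FD 9: (-4.95,-4.95) -> (-11.314,-11.314) [heading=225, draw]
FD 20: (-11.314,-11.314) -> (-25.456,-25.456) [heading=225, draw]
RT 135: heading 225 -> 90
FD 17: (-25.456,-25.456) -> (-25.456,-8.456) [heading=90, draw]
FD 9: (-25.456,-8.456) -> (-25.456,0.544) [heading=90, draw]
RT 181: heading 90 -> 269
LT 90: heading 269 -> 359
FD 5: (-25.456,0.544) -> (-20.457,0.457) [heading=359, draw]
FD 11: (-20.457,0.457) -> (-9.458,0.265) [heading=359, draw]
FD 7: (-9.458,0.265) -> (-2.459,0.143) [heading=359, draw]
FD 16: (-2.459,0.143) -> (13.538,-0.136) [heading=359, draw]
FD 6: (13.538,-0.136) -> (19.537,-0.241) [heading=359, draw]
Final: pos=(19.537,-0.241), heading=359, 10 segment(s) drawn
Segments drawn: 10

Answer: 10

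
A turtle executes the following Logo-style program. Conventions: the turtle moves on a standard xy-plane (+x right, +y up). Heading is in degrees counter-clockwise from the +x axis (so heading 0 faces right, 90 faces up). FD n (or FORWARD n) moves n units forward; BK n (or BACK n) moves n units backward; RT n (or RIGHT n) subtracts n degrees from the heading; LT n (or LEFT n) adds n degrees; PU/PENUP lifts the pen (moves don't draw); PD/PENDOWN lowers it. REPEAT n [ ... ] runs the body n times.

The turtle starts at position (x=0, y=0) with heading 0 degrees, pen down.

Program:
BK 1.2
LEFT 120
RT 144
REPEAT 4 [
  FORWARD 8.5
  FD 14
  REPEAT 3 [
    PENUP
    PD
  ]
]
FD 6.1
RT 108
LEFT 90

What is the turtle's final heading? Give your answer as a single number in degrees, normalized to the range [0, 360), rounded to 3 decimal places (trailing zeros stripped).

Answer: 318

Derivation:
Executing turtle program step by step:
Start: pos=(0,0), heading=0, pen down
BK 1.2: (0,0) -> (-1.2,0) [heading=0, draw]
LT 120: heading 0 -> 120
RT 144: heading 120 -> 336
REPEAT 4 [
  -- iteration 1/4 --
  FD 8.5: (-1.2,0) -> (6.565,-3.457) [heading=336, draw]
  FD 14: (6.565,-3.457) -> (19.355,-9.152) [heading=336, draw]
  REPEAT 3 [
    -- iteration 1/3 --
    PU: pen up
    PD: pen down
    -- iteration 2/3 --
    PU: pen up
    PD: pen down
    -- iteration 3/3 --
    PU: pen up
    PD: pen down
  ]
  -- iteration 2/4 --
  FD 8.5: (19.355,-9.152) -> (27.12,-12.609) [heading=336, draw]
  FD 14: (27.12,-12.609) -> (39.91,-18.303) [heading=336, draw]
  REPEAT 3 [
    -- iteration 1/3 --
    PU: pen up
    PD: pen down
    -- iteration 2/3 --
    PU: pen up
    PD: pen down
    -- iteration 3/3 --
    PU: pen up
    PD: pen down
  ]
  -- iteration 3/4 --
  FD 8.5: (39.91,-18.303) -> (47.675,-21.76) [heading=336, draw]
  FD 14: (47.675,-21.76) -> (60.464,-27.455) [heading=336, draw]
  REPEAT 3 [
    -- iteration 1/3 --
    PU: pen up
    PD: pen down
    -- iteration 2/3 --
    PU: pen up
    PD: pen down
    -- iteration 3/3 --
    PU: pen up
    PD: pen down
  ]
  -- iteration 4/4 --
  FD 8.5: (60.464,-27.455) -> (68.229,-30.912) [heading=336, draw]
  FD 14: (68.229,-30.912) -> (81.019,-36.606) [heading=336, draw]
  REPEAT 3 [
    -- iteration 1/3 --
    PU: pen up
    PD: pen down
    -- iteration 2/3 --
    PU: pen up
    PD: pen down
    -- iteration 3/3 --
    PU: pen up
    PD: pen down
  ]
]
FD 6.1: (81.019,-36.606) -> (86.592,-39.087) [heading=336, draw]
RT 108: heading 336 -> 228
LT 90: heading 228 -> 318
Final: pos=(86.592,-39.087), heading=318, 10 segment(s) drawn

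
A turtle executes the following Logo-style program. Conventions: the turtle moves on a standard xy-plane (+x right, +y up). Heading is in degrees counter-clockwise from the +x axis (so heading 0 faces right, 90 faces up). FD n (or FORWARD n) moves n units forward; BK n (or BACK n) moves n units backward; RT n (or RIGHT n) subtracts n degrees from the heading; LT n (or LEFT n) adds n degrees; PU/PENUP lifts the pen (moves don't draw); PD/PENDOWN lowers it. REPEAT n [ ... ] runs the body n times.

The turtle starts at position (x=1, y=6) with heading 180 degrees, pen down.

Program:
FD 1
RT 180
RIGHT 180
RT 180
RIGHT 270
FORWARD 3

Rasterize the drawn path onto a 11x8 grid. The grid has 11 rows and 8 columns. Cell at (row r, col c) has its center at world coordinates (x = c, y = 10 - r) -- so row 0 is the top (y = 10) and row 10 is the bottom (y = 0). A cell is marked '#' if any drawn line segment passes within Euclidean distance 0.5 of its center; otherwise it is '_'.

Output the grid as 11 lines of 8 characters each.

Segment 0: (1,6) -> (0,6)
Segment 1: (0,6) -> (-0,9)

Answer: ________
#_______
#_______
#_______
##______
________
________
________
________
________
________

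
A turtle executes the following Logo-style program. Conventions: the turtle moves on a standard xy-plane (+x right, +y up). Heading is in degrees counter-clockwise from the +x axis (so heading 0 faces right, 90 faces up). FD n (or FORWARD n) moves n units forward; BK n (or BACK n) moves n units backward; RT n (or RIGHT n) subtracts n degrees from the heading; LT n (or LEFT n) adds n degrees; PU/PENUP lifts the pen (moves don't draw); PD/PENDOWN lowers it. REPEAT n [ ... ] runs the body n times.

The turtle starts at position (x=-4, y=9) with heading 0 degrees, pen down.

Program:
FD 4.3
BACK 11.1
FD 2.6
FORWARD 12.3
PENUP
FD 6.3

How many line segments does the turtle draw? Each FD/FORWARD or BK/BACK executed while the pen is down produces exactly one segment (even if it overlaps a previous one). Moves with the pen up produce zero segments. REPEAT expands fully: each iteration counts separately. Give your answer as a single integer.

Executing turtle program step by step:
Start: pos=(-4,9), heading=0, pen down
FD 4.3: (-4,9) -> (0.3,9) [heading=0, draw]
BK 11.1: (0.3,9) -> (-10.8,9) [heading=0, draw]
FD 2.6: (-10.8,9) -> (-8.2,9) [heading=0, draw]
FD 12.3: (-8.2,9) -> (4.1,9) [heading=0, draw]
PU: pen up
FD 6.3: (4.1,9) -> (10.4,9) [heading=0, move]
Final: pos=(10.4,9), heading=0, 4 segment(s) drawn
Segments drawn: 4

Answer: 4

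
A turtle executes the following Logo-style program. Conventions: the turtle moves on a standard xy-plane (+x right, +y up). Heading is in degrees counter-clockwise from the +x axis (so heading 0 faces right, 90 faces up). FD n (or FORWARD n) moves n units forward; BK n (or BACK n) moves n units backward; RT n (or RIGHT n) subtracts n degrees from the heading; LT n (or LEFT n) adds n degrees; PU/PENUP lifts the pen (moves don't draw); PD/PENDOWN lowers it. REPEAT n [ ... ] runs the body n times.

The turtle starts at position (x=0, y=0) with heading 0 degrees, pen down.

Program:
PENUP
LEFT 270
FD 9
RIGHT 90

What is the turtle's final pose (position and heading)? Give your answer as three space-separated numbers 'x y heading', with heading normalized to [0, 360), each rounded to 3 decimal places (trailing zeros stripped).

Executing turtle program step by step:
Start: pos=(0,0), heading=0, pen down
PU: pen up
LT 270: heading 0 -> 270
FD 9: (0,0) -> (0,-9) [heading=270, move]
RT 90: heading 270 -> 180
Final: pos=(0,-9), heading=180, 0 segment(s) drawn

Answer: 0 -9 180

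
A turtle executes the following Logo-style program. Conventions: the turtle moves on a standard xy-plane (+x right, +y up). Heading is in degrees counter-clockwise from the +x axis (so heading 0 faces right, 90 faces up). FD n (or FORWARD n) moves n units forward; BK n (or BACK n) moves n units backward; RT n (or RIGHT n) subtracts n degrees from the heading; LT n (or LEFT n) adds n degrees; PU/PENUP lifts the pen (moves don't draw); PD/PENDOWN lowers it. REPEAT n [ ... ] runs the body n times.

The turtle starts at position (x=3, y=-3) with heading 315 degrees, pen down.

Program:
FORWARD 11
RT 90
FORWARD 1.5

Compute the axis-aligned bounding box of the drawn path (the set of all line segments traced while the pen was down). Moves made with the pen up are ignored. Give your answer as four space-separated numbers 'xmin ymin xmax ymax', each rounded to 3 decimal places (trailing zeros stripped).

Answer: 3 -11.839 10.778 -3

Derivation:
Executing turtle program step by step:
Start: pos=(3,-3), heading=315, pen down
FD 11: (3,-3) -> (10.778,-10.778) [heading=315, draw]
RT 90: heading 315 -> 225
FD 1.5: (10.778,-10.778) -> (9.718,-11.839) [heading=225, draw]
Final: pos=(9.718,-11.839), heading=225, 2 segment(s) drawn

Segment endpoints: x in {3, 9.718, 10.778}, y in {-11.839, -10.778, -3}
xmin=3, ymin=-11.839, xmax=10.778, ymax=-3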